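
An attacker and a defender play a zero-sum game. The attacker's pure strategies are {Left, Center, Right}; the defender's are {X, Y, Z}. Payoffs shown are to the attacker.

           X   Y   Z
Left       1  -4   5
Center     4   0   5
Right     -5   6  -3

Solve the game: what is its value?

Row minima: Left → -4, Center → 0, Right → -5; maximin = 0.
Column maxima: X → 4, Y → 6, Z → 5; minimax = 4.
0 ≠ 4, so there is no saddle point; optimal play is mixed.
Z is strictly dominated by X (it gives the attacker strictly more in every row), so the defender never plays it.
With Z eliminated, Left is strictly dominated by Center (Center gives the attacker strictly more in every remaining column), so the attacker never plays it.
On the remaining 2×2 (Center, Right vs X, Y):
Let the attacker play Center with probability p. Expected payoff against X: 4p + (-5)(1−p) = 9p − 5; against Y: 0p + 6(1−p) = −6p + 6.
Setting these equal: 9p − 5 = −6p + 6 ⇒ 15p = 11 ⇒ p = 11/15, and the value is (9)·(11/15) − 5 = 8/5.
For the defender: with q = P(X), equating Center's and Right's payoffs gives 4q = −11q + 6 ⇒ q = 2/5.

8/5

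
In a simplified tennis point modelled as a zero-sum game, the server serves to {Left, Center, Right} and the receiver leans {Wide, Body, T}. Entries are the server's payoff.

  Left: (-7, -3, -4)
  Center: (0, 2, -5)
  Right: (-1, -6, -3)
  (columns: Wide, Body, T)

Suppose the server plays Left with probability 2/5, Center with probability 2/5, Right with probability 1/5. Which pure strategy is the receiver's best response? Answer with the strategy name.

T

If the receiver plays Wide, the server's expected payoff is (2/5)·(-7) + (2/5)·0 + (1/5)·(-1) = -3.
If the receiver plays Body, the server's expected payoff is (2/5)·(-3) + (2/5)·2 + (1/5)·(-6) = -8/5.
If the receiver plays T, the server's expected payoff is (2/5)·(-4) + (2/5)·(-5) + (1/5)·(-3) = -21/5.
The receiver minimizes the server's payoff; the smallest is -21/5, so the best response is T.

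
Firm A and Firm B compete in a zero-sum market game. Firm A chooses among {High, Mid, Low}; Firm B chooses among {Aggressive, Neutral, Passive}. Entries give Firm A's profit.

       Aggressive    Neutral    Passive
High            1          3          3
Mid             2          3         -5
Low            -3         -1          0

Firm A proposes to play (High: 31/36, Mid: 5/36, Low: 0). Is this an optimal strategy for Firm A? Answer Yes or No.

Against Aggressive this mix gives (31/36)·1 + (5/36)·2 = 41/36.
Against Neutral this mix gives (31/36)·3 + (5/36)·3 = 3.
Against Passive this mix gives (31/36)·3 + (5/36)·(-5) = 17/9.
Firm B will play Aggressive, holding Firm A to 41/36. Shifting weight toward the row that does better against Aggressive would raise this floor (the equalizing mix achieves 11/9 against both Aggressive and Passive), so the proposed strategy is not optimal.

No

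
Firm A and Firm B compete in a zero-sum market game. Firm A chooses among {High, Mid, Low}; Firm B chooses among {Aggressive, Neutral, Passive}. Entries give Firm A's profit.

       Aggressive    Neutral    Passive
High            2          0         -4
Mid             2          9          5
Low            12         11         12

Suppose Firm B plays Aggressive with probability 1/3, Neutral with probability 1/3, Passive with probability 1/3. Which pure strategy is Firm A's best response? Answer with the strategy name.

Low

Expected payoff of High: (1/3)·2 + (1/3)·0 + (1/3)·(-4) = -2/3.
Expected payoff of Mid: (1/3)·2 + (1/3)·9 + (1/3)·5 = 16/3.
Expected payoff of Low: (1/3)·12 + (1/3)·11 + (1/3)·12 = 35/3.
The largest is 35/3, so Firm A's best response is Low.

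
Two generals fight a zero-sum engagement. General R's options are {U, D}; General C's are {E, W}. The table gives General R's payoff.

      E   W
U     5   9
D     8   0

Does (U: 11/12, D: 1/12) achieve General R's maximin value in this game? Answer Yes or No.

No

Against E this mix gives (11/12)·5 + (1/12)·8 = 21/4.
Against W this mix gives (11/12)·9 + (1/12)·0 = 33/4.
General C will play E, holding General R to 21/4. Shifting weight toward the row that does better against E would raise this floor (the equalizing mix achieves 6 against both E and W), so the proposed strategy is not optimal.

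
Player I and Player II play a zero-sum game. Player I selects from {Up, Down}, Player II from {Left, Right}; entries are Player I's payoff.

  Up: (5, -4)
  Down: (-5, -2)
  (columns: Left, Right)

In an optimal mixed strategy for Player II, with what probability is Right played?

Row minima: Up → -4, Down → -5; maximin = -4.
Column maxima: Left → 5, Right → -2; minimax = -2.
-4 ≠ -2, so there is no saddle point; optimal play is mixed.
Let Player I play Up with probability p. Expected payoff against Left: 5p + (-5)(1−p) = 10p − 5; against Right: (-4)p + (-2)(1−p) = −2p − 2.
Setting these equal: 10p − 5 = −2p − 2 ⇒ 12p = 3 ⇒ p = 1/4, and the value is (10)·(1/4) − 5 = -5/2.
For Player II: with q = P(Left), equating Up's and Down's payoffs gives 9q − 4 = −3q − 2 ⇒ q = 1/6.

5/6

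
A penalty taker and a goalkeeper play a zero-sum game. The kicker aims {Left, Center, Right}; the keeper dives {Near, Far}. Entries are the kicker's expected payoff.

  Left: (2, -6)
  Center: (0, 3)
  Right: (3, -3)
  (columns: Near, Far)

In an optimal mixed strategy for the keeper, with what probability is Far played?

1/3

Row minima: Left → -6, Center → 0, Right → -3; maximin = 0.
Column maxima: Near → 3, Far → 3; minimax = 3.
0 ≠ 3, so there is no saddle point; optimal play is mixed.
Left is strictly dominated by Right, so the kicker never plays it.
On the remaining 2×2 (Center, Right vs Near, Far):
Let the kicker play Center with probability p. Expected payoff against Near: 0p + 3(1−p) = −3p + 3; against Far: 3p + (-3)(1−p) = 6p − 3.
Setting these equal: −3p + 3 = 6p − 3 ⇒ −9p = -6 ⇒ p = 2/3, and the value is (-3)·(2/3) + 3 = 1.
For the keeper: with q = P(Near), equating Center's and Right's payoffs gives −3q + 3 = 6q − 3 ⇒ q = 2/3.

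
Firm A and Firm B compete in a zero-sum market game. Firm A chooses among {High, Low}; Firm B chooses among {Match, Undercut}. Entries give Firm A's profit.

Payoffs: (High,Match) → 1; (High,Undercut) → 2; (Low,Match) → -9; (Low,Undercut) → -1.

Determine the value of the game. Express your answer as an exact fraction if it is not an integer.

Row minima: High → 1, Low → -9; maximin = 1.
Column maxima: Match → 1, Undercut → 2; minimax = 1.
Since maximin = minimax = 1, there is a saddle point and the value is 1.

1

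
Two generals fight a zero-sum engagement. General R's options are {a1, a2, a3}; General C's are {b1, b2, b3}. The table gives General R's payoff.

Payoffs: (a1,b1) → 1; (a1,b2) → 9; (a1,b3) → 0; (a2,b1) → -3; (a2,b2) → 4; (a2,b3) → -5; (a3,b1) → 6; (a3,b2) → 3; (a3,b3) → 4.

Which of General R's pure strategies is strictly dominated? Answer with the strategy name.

a1 gives a strictly higher payoff than a2 against every column: 1 > -3, 9 > 4, 0 > -5.
So a2 is strictly dominated and General R never plays it.

a2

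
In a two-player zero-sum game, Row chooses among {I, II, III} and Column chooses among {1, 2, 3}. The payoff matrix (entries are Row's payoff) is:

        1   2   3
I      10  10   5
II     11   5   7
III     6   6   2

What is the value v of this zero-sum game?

Row minima: I → 5, II → 5, III → 2; maximin = 5.
Column maxima: 1 → 11, 2 → 10, 3 → 7; minimax = 7.
5 ≠ 7, so there is no saddle point; optimal play is mixed.
III is strictly dominated by I, so Row never plays it.
1 is strictly dominated by 3 (it gives Row strictly more in every row), so Column never plays it.
On the remaining 2×2 (I, II vs 2, 3):
Let Row play I with probability p. Expected payoff against 2: 10p + 5(1−p) = 5p + 5; against 3: 5p + 7(1−p) = −2p + 7.
Setting these equal: 5p + 5 = −2p + 7 ⇒ 7p = 2 ⇒ p = 2/7, and the value is (5)·(2/7) + 5 = 45/7.
For Column: with q = P(2), equating I's and II's payoffs gives 5q + 5 = −2q + 7 ⇒ q = 2/7.

45/7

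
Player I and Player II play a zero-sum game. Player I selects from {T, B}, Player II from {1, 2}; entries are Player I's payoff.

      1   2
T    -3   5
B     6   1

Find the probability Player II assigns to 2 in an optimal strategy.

Row minima: T → -3, B → 1; maximin = 1.
Column maxima: 1 → 6, 2 → 5; minimax = 5.
1 ≠ 5, so there is no saddle point; optimal play is mixed.
Let Player I play T with probability p. Expected payoff against 1: (-3)p + 6(1−p) = −9p + 6; against 2: 5p + 1(1−p) = 4p + 1.
Setting these equal: −9p + 6 = 4p + 1 ⇒ −13p = -5 ⇒ p = 5/13, and the value is (-9)·(5/13) + 6 = 33/13.
For Player II: with q = P(1), equating T's and B's payoffs gives −8q + 5 = 5q + 1 ⇒ q = 4/13.

9/13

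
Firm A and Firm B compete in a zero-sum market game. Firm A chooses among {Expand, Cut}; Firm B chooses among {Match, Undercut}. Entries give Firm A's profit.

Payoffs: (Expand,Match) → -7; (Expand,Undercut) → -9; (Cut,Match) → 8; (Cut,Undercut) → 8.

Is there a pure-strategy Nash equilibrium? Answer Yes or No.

Yes

Row minima: Expand → -9, Cut → 8; maximin = 8.
Column maxima: Match → 8, Undercut → 8; minimax = 8.
maximin = minimax = 8, so a saddle point exists.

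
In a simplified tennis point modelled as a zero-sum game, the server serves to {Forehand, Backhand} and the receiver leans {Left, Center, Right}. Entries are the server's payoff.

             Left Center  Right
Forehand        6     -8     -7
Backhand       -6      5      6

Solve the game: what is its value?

Row minima: Forehand → -8, Backhand → -6; maximin = -6.
Column maxima: Left → 6, Center → 5, Right → 6; minimax = 5.
-6 ≠ 5, so there is no saddle point; optimal play is mixed.
Right is strictly dominated by Center (it gives the server strictly more in every row), so the receiver never plays it.
On the remaining 2×2 (Forehand, Backhand vs Left, Center):
Let the server play Forehand with probability p. Expected payoff against Left: 6p + (-6)(1−p) = 12p − 6; against Center: (-8)p + 5(1−p) = −13p + 5.
Setting these equal: 12p − 6 = −13p + 5 ⇒ 25p = 11 ⇒ p = 11/25, and the value is (12)·(11/25) − 6 = -18/25.
For the receiver: with q = P(Left), equating Forehand's and Backhand's payoffs gives 14q − 8 = −11q + 5 ⇒ q = 13/25.

-18/25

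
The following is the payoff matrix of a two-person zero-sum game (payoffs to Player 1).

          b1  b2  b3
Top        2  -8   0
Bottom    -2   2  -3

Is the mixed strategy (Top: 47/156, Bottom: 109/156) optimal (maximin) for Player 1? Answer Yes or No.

No

Against b1 this mix gives (47/156)·2 + (109/156)·(-2) = -31/39.
Against b2 this mix gives (47/156)·(-8) + (109/156)·2 = -79/78.
Against b3 this mix gives (47/156)·0 + (109/156)·(-3) = -109/52.
Player 2 will play b3, holding Player 1 to -109/52. Shifting weight toward the row that does better against b3 would raise this floor (the equalizing mix achieves -24/13 against both b3 and b2), so the proposed strategy is not optimal.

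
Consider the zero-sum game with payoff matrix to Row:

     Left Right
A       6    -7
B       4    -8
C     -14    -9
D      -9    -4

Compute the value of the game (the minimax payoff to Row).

Row minima: A → -7, B → -8, C → -14, D → -9; maximin = -7.
Column maxima: Left → 6, Right → -4; minimax = -4.
-7 ≠ -4, so there is no saddle point; optimal play is mixed.
B is strictly dominated by A, so Row never plays it.
C is strictly dominated by A, so Row never plays it.
On the remaining 2×2 (A, D vs Left, Right):
Let Row play A with probability p. Expected payoff against Left: 6p + (-9)(1−p) = 15p − 9; against Right: (-7)p + (-4)(1−p) = −3p − 4.
Setting these equal: 15p − 9 = −3p − 4 ⇒ 18p = 5 ⇒ p = 5/18, and the value is (15)·(5/18) − 9 = -29/6.
For Column: with q = P(Left), equating A's and D's payoffs gives 13q − 7 = −5q − 4 ⇒ q = 1/6.

-29/6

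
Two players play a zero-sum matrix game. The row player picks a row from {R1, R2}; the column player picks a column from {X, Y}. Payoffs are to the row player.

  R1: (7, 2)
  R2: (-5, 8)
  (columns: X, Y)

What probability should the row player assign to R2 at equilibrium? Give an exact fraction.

Row minima: R1 → 2, R2 → -5; maximin = 2.
Column maxima: X → 7, Y → 8; minimax = 7.
2 ≠ 7, so there is no saddle point; optimal play is mixed.
Let the row player play R1 with probability p. Expected payoff against X: 7p + (-5)(1−p) = 12p − 5; against Y: 2p + 8(1−p) = −6p + 8.
Setting these equal: 12p − 5 = −6p + 8 ⇒ 18p = 13 ⇒ p = 13/18, and the value is (12)·(13/18) − 5 = 11/3.
For the column player: with q = P(X), equating R1's and R2's payoffs gives 5q + 2 = −13q + 8 ⇒ q = 1/3.

5/18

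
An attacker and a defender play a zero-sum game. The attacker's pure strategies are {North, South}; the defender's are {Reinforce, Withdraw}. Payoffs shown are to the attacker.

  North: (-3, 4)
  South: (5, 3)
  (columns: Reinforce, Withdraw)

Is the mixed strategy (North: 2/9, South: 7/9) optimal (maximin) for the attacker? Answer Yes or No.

Yes

Against Reinforce this mix gives (2/9)·(-3) + (7/9)·5 = 29/9.
Against Withdraw this mix gives (2/9)·4 + (7/9)·3 = 29/9.
All of the defender's active replies (Reinforce, Withdraw) yield 29/9, and no column does worse for the attacker. The mix makes the defender indifferent and guarantees 29/9, so it is optimal.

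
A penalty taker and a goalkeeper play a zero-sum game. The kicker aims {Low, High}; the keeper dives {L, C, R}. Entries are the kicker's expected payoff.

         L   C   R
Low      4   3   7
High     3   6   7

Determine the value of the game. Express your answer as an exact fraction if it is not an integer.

15/4

Row minima: Low → 3, High → 3; maximin = 3.
Column maxima: L → 4, C → 6, R → 7; minimax = 4.
3 ≠ 4, so there is no saddle point; optimal play is mixed.
R is strictly dominated by L (it gives the kicker strictly more in every row), so the keeper never plays it.
On the remaining 2×2 (Low, High vs L, C):
Let the kicker play Low with probability p. Expected payoff against L: 4p + 3(1−p) = p + 3; against C: 3p + 6(1−p) = −3p + 6.
Setting these equal: p + 3 = −3p + 6 ⇒ 4p = 3 ⇒ p = 3/4, and the value is (1)·(3/4) + 3 = 15/4.
For the keeper: with q = P(L), equating Low's and High's payoffs gives q + 3 = −3q + 6 ⇒ q = 3/4.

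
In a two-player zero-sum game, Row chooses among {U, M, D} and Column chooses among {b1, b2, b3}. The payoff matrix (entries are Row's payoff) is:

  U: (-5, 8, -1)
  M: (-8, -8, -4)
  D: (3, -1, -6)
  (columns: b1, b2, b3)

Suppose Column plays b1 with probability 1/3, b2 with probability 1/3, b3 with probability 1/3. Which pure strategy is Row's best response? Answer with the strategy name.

U

Expected payoff of U: (1/3)·(-5) + (1/3)·8 + (1/3)·(-1) = 2/3.
Expected payoff of M: (1/3)·(-8) + (1/3)·(-8) + (1/3)·(-4) = -20/3.
Expected payoff of D: (1/3)·3 + (1/3)·(-1) + (1/3)·(-6) = -4/3.
The largest is 2/3, so Row's best response is U.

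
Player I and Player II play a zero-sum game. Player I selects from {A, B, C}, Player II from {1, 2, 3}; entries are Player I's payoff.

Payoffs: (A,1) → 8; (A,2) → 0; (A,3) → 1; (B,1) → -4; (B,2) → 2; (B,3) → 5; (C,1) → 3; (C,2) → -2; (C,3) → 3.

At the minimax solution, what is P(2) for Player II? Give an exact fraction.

Row minima: A → 0, B → -4, C → -2; maximin = 0.
Column maxima: 1 → 8, 2 → 2, 3 → 5; minimax = 2.
0 ≠ 2, so there is no saddle point; optimal play is mixed.
3 is strictly dominated by 2 (it gives Player I strictly more in every row), so Player II never plays it.
With 3 eliminated, C is strictly dominated by A (A gives Player I strictly more in every remaining column), so Player I never plays it.
On the remaining 2×2 (A, B vs 1, 2):
Let Player I play A with probability p. Expected payoff against 1: 8p + (-4)(1−p) = 12p − 4; against 2: 0p + 2(1−p) = −2p + 2.
Setting these equal: 12p − 4 = −2p + 2 ⇒ 14p = 6 ⇒ p = 3/7, and the value is (12)·(3/7) − 4 = 8/7.
For Player II: with q = P(1), equating A's and B's payoffs gives 8q = −6q + 2 ⇒ q = 1/7.

6/7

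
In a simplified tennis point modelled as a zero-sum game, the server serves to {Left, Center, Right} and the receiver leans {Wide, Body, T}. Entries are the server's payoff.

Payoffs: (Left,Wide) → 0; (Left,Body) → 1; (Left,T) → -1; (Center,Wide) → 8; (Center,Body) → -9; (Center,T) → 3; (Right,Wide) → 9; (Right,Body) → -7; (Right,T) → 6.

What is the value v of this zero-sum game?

Row minima: Left → -1, Center → -9, Right → -7; maximin = -1.
Column maxima: Wide → 9, Body → 1, T → 6; minimax = 1.
-1 ≠ 1, so there is no saddle point; optimal play is mixed.
Center is strictly dominated by Right, so the server never plays it.
Wide is strictly dominated by T (it gives the server strictly more in every row), so the receiver never plays it.
On the remaining 2×2 (Left, Right vs Body, T):
Let the server play Left with probability p. Expected payoff against Body: 1p + (-7)(1−p) = 8p − 7; against T: (-1)p + 6(1−p) = −7p + 6.
Setting these equal: 8p − 7 = −7p + 6 ⇒ 15p = 13 ⇒ p = 13/15, and the value is (8)·(13/15) − 7 = -1/15.
For the receiver: with q = P(Body), equating Left's and Right's payoffs gives 2q − 1 = −13q + 6 ⇒ q = 7/15.

-1/15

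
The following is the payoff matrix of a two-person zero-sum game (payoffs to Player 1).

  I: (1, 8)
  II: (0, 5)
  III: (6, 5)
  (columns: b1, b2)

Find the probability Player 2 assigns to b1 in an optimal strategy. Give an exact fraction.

3/8

Row minima: I → 1, II → 0, III → 5; maximin = 5.
Column maxima: b1 → 6, b2 → 8; minimax = 6.
5 ≠ 6, so there is no saddle point; optimal play is mixed.
II is strictly dominated by I, so Player 1 never plays it.
On the remaining 2×2 (I, III vs b1, b2):
Let Player 1 play I with probability p. Expected payoff against b1: 1p + 6(1−p) = −5p + 6; against b2: 8p + 5(1−p) = 3p + 5.
Setting these equal: −5p + 6 = 3p + 5 ⇒ −8p = -1 ⇒ p = 1/8, and the value is (-5)·(1/8) + 6 = 43/8.
For Player 2: with q = P(b1), equating I's and III's payoffs gives −7q + 8 = q + 5 ⇒ q = 3/8.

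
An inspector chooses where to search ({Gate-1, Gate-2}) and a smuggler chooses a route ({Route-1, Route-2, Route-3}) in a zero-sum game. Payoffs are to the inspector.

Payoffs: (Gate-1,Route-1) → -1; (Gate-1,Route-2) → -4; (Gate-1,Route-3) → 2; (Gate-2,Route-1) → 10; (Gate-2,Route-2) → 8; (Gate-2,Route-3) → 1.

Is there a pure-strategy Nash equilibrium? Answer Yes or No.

No

Row minima: Gate-1 → -4, Gate-2 → 1; maximin = 1.
Column maxima: Route-1 → 10, Route-2 → 8, Route-3 → 2; minimax = 2.
1 ≠ 2, so no pure-strategy equilibrium exists.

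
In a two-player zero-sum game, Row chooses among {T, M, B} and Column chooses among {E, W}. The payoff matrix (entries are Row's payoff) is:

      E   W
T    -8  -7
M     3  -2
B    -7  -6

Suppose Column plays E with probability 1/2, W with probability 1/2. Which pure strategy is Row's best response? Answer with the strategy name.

Expected payoff of T: (1/2)·(-8) + (1/2)·(-7) = -15/2.
Expected payoff of M: (1/2)·3 + (1/2)·(-2) = 1/2.
Expected payoff of B: (1/2)·(-7) + (1/2)·(-6) = -13/2.
The largest is 1/2, so Row's best response is M.

M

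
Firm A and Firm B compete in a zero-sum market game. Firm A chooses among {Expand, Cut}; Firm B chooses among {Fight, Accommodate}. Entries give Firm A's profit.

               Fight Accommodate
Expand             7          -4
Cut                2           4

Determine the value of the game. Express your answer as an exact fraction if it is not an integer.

Row minima: Expand → -4, Cut → 2; maximin = 2.
Column maxima: Fight → 7, Accommodate → 4; minimax = 4.
2 ≠ 4, so there is no saddle point; optimal play is mixed.
Let Firm A play Expand with probability p. Expected payoff against Fight: 7p + 2(1−p) = 5p + 2; against Accommodate: (-4)p + 4(1−p) = −8p + 4.
Setting these equal: 5p + 2 = −8p + 4 ⇒ 13p = 2 ⇒ p = 2/13, and the value is (5)·(2/13) + 2 = 36/13.
For Firm B: with q = P(Fight), equating Expand's and Cut's payoffs gives 11q − 4 = −2q + 4 ⇒ q = 8/13.

36/13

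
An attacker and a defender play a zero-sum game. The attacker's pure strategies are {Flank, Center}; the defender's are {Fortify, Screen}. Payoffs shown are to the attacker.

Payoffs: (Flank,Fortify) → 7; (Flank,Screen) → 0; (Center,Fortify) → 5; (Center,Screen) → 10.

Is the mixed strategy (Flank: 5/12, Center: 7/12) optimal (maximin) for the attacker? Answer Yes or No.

Yes

Against Fortify this mix gives (5/12)·7 + (7/12)·5 = 35/6.
Against Screen this mix gives (5/12)·0 + (7/12)·10 = 35/6.
All of the defender's active replies (Fortify, Screen) yield 35/6, and no column does worse for the attacker. The mix makes the defender indifferent and guarantees 35/6, so it is optimal.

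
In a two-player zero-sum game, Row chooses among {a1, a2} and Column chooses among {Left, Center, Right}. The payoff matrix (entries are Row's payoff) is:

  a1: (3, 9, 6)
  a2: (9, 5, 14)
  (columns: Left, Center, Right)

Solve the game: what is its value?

Row minima: a1 → 3, a2 → 5; maximin = 5.
Column maxima: Left → 9, Center → 9, Right → 14; minimax = 9.
5 ≠ 9, so there is no saddle point; optimal play is mixed.
Right is strictly dominated by Left (it gives Row strictly more in every row), so Column never plays it.
On the remaining 2×2 (a1, a2 vs Left, Center):
Let Row play a1 with probability p. Expected payoff against Left: 3p + 9(1−p) = −6p + 9; against Center: 9p + 5(1−p) = 4p + 5.
Setting these equal: −6p + 9 = 4p + 5 ⇒ −10p = -4 ⇒ p = 2/5, and the value is (-6)·(2/5) + 9 = 33/5.
For Column: with q = P(Left), equating a1's and a2's payoffs gives −6q + 9 = 4q + 5 ⇒ q = 2/5.

33/5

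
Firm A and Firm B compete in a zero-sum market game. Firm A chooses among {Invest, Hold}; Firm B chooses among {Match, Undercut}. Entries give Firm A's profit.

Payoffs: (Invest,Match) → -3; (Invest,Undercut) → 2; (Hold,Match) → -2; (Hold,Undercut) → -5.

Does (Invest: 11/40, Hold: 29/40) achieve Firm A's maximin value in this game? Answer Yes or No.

No

Against Match this mix gives (11/40)·(-3) + (29/40)·(-2) = -91/40.
Against Undercut this mix gives (11/40)·2 + (29/40)·(-5) = -123/40.
Firm B will play Undercut, holding Firm A to -123/40. Shifting weight toward the row that does better against Undercut would raise this floor (the equalizing mix achieves -19/8 against both Undercut and Match), so the proposed strategy is not optimal.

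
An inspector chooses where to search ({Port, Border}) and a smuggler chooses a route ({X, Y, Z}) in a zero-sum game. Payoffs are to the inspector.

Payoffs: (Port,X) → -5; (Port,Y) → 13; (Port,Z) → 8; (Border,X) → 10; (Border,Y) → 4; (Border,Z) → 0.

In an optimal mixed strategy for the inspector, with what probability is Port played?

Row minima: Port → -5, Border → 0; maximin = 0.
Column maxima: X → 10, Y → 13, Z → 8; minimax = 8.
0 ≠ 8, so there is no saddle point; optimal play is mixed.
Y is strictly dominated by Z (it gives the inspector strictly more in every row), so the smuggler never plays it.
On the remaining 2×2 (Port, Border vs X, Z):
Let the inspector play Port with probability p. Expected payoff against X: (-5)p + 10(1−p) = −15p + 10; against Z: 8p + 0(1−p) = 8p.
Setting these equal: −15p + 10 = 8p ⇒ −23p = -10 ⇒ p = 10/23, and the value is (-15)·(10/23) + 10 = 80/23.
For the smuggler: with q = P(X), equating Port's and Border's payoffs gives −13q + 8 = 10q ⇒ q = 8/23.

10/23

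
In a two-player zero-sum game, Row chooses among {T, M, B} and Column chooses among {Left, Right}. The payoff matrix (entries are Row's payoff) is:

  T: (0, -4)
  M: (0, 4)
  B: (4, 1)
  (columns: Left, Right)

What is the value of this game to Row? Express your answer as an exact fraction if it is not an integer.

Row minima: T → -4, M → 0, B → 1; maximin = 1.
Column maxima: Left → 4, Right → 4; minimax = 4.
1 ≠ 4, so there is no saddle point; optimal play is mixed.
T is strictly dominated by B, so Row never plays it.
On the remaining 2×2 (M, B vs Left, Right):
Let Row play M with probability p. Expected payoff against Left: 0p + 4(1−p) = −4p + 4; against Right: 4p + 1(1−p) = 3p + 1.
Setting these equal: −4p + 4 = 3p + 1 ⇒ −7p = -3 ⇒ p = 3/7, and the value is (-4)·(3/7) + 4 = 16/7.
For Column: with q = P(Left), equating M's and B's payoffs gives −4q + 4 = 3q + 1 ⇒ q = 3/7.

16/7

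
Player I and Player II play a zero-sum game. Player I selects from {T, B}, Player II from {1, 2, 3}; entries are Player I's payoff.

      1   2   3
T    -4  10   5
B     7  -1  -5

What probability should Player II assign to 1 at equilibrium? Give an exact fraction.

Row minima: T → -4, B → -5; maximin = -4.
Column maxima: 1 → 7, 2 → 10, 3 → 5; minimax = 5.
-4 ≠ 5, so there is no saddle point; optimal play is mixed.
2 is strictly dominated by 3 (it gives Player I strictly more in every row), so Player II never plays it.
On the remaining 2×2 (T, B vs 1, 3):
Let Player I play T with probability p. Expected payoff against 1: (-4)p + 7(1−p) = −11p + 7; against 3: 5p + (-5)(1−p) = 10p − 5.
Setting these equal: −11p + 7 = 10p − 5 ⇒ −21p = -12 ⇒ p = 4/7, and the value is (-11)·(4/7) + 7 = 5/7.
For Player II: with q = P(1), equating T's and B's payoffs gives −9q + 5 = 12q − 5 ⇒ q = 10/21.

10/21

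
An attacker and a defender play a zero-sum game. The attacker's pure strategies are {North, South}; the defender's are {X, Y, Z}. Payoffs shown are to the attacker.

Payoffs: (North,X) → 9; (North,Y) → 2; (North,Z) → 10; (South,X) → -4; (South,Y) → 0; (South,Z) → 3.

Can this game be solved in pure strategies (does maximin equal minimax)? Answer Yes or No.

Row minima: North → 2, South → -4; maximin = 2.
Column maxima: X → 9, Y → 2, Z → 10; minimax = 2.
maximin = minimax = 2, so a saddle point exists.

Yes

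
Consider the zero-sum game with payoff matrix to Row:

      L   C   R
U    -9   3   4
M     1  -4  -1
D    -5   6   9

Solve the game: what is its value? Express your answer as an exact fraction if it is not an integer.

-7/8

Row minima: U → -9, M → -4, D → -5; maximin = -4.
Column maxima: L → 1, C → 6, R → 9; minimax = 1.
-4 ≠ 1, so there is no saddle point; optimal play is mixed.
U is strictly dominated by D, so Row never plays it.
R is strictly dominated by C (it gives Row strictly more in every row), so Column never plays it.
On the remaining 2×2 (M, D vs L, C):
Let Row play M with probability p. Expected payoff against L: 1p + (-5)(1−p) = 6p − 5; against C: (-4)p + 6(1−p) = −10p + 6.
Setting these equal: 6p − 5 = −10p + 6 ⇒ 16p = 11 ⇒ p = 11/16, and the value is (6)·(11/16) − 5 = -7/8.
For Column: with q = P(L), equating M's and D's payoffs gives 5q − 4 = −11q + 6 ⇒ q = 5/8.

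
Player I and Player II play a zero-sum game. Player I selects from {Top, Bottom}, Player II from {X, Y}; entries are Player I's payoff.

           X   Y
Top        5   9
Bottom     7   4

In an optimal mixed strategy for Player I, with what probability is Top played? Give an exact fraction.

3/7

Row minima: Top → 5, Bottom → 4; maximin = 5.
Column maxima: X → 7, Y → 9; minimax = 7.
5 ≠ 7, so there is no saddle point; optimal play is mixed.
Let Player I play Top with probability p. Expected payoff against X: 5p + 7(1−p) = −2p + 7; against Y: 9p + 4(1−p) = 5p + 4.
Setting these equal: −2p + 7 = 5p + 4 ⇒ −7p = -3 ⇒ p = 3/7, and the value is (-2)·(3/7) + 7 = 43/7.
For Player II: with q = P(X), equating Top's and Bottom's payoffs gives −4q + 9 = 3q + 4 ⇒ q = 5/7.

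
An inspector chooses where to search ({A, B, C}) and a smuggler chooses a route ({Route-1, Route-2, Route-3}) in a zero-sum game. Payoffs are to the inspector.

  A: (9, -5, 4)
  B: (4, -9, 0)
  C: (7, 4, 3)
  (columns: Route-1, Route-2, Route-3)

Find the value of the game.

31/10

Row minima: A → -5, B → -9, C → 3; maximin = 3.
Column maxima: Route-1 → 9, Route-2 → 4, Route-3 → 4; minimax = 4.
3 ≠ 4, so there is no saddle point; optimal play is mixed.
B is strictly dominated by A, so the inspector never plays it.
Route-1 is strictly dominated by Route-2 (it gives the inspector strictly more in every row), so the smuggler never plays it.
On the remaining 2×2 (A, C vs Route-2, Route-3):
Let the inspector play A with probability p. Expected payoff against Route-2: (-5)p + 4(1−p) = −9p + 4; against Route-3: 4p + 3(1−p) = p + 3.
Setting these equal: −9p + 4 = p + 3 ⇒ −10p = -1 ⇒ p = 1/10, and the value is (-9)·(1/10) + 4 = 31/10.
For the smuggler: with q = P(Route-2), equating A's and C's payoffs gives −9q + 4 = q + 3 ⇒ q = 1/10.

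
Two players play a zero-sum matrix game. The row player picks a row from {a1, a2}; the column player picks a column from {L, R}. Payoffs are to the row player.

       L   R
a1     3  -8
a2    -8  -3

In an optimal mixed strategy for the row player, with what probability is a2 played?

11/16

Row minima: a1 → -8, a2 → -8; maximin = -8.
Column maxima: L → 3, R → -3; minimax = -3.
-8 ≠ -3, so there is no saddle point; optimal play is mixed.
Let the row player play a1 with probability p. Expected payoff against L: 3p + (-8)(1−p) = 11p − 8; against R: (-8)p + (-3)(1−p) = −5p − 3.
Setting these equal: 11p − 8 = −5p − 3 ⇒ 16p = 5 ⇒ p = 5/16, and the value is (11)·(5/16) − 8 = -73/16.
For the column player: with q = P(L), equating a1's and a2's payoffs gives 11q − 8 = −5q − 3 ⇒ q = 5/16.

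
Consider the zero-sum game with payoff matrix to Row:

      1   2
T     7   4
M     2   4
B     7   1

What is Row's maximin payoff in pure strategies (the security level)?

4

Row minima: T → 4, M → 2, B → 1.
The best of these is 4.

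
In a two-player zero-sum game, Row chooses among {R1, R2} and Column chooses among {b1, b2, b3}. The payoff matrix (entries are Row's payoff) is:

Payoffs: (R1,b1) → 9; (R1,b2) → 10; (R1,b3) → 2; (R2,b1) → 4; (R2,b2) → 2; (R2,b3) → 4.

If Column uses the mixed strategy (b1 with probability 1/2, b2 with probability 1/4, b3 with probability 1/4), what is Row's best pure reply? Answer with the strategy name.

R1

Expected payoff of R1: (1/2)·9 + (1/4)·10 + (1/4)·2 = 15/2.
Expected payoff of R2: (1/2)·4 + (1/4)·2 + (1/4)·4 = 7/2.
The largest is 15/2, so Row's best response is R1.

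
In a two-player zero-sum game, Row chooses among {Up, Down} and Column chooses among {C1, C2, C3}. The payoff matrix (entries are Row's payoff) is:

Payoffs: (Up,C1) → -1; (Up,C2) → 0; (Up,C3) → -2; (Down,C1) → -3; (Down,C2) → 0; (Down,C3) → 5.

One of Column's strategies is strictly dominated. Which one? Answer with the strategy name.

C2

C1 holds Row's payoff strictly below C2 in every row: -1 < 0, -3 < 0.
So C2 is strictly dominated for Column.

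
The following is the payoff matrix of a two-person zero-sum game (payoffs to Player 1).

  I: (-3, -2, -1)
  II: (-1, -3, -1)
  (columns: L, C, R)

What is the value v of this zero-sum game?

Row minima: I → -3, II → -3; maximin = -3.
Column maxima: L → -1, C → -2, R → -1; minimax = -2.
-3 ≠ -2, so there is no saddle point; optimal play is mixed.
R is strictly dominated by C (it gives Player 1 strictly more in every row), so Player 2 never plays it.
On the remaining 2×2 (I, II vs L, C):
Let Player 1 play I with probability p. Expected payoff against L: (-3)p + (-1)(1−p) = −2p − 1; against C: (-2)p + (-3)(1−p) = p − 3.
Setting these equal: −2p − 1 = p − 3 ⇒ −3p = -2 ⇒ p = 2/3, and the value is (-2)·(2/3) − 1 = -7/3.
For Player 2: with q = P(L), equating I's and II's payoffs gives −q − 2 = 2q − 3 ⇒ q = 1/3.

-7/3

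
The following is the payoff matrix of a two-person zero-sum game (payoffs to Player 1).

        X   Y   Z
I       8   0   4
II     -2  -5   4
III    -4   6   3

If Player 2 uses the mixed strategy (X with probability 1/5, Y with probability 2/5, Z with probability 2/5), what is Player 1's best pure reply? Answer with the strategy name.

Expected payoff of I: (1/5)·8 + (2/5)·0 + (2/5)·4 = 16/5.
Expected payoff of II: (1/5)·(-2) + (2/5)·(-5) + (2/5)·4 = -4/5.
Expected payoff of III: (1/5)·(-4) + (2/5)·6 + (2/5)·3 = 14/5.
The largest is 16/5, so Player 1's best response is I.

I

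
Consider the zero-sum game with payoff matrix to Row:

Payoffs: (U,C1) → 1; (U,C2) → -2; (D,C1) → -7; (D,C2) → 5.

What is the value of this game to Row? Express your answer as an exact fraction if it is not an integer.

-3/5

Row minima: U → -2, D → -7; maximin = -2.
Column maxima: C1 → 1, C2 → 5; minimax = 1.
-2 ≠ 1, so there is no saddle point; optimal play is mixed.
Let Row play U with probability p. Expected payoff against C1: 1p + (-7)(1−p) = 8p − 7; against C2: (-2)p + 5(1−p) = −7p + 5.
Setting these equal: 8p − 7 = −7p + 5 ⇒ 15p = 12 ⇒ p = 4/5, and the value is (8)·(4/5) − 7 = -3/5.
For Column: with q = P(C1), equating U's and D's payoffs gives 3q − 2 = −12q + 5 ⇒ q = 7/15.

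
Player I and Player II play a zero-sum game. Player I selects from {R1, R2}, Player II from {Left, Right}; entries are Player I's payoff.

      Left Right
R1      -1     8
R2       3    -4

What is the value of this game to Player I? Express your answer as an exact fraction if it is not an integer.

5/4

Row minima: R1 → -1, R2 → -4; maximin = -1.
Column maxima: Left → 3, Right → 8; minimax = 3.
-1 ≠ 3, so there is no saddle point; optimal play is mixed.
Let Player I play R1 with probability p. Expected payoff against Left: (-1)p + 3(1−p) = −4p + 3; against Right: 8p + (-4)(1−p) = 12p − 4.
Setting these equal: −4p + 3 = 12p − 4 ⇒ −16p = -7 ⇒ p = 7/16, and the value is (-4)·(7/16) + 3 = 5/4.
For Player II: with q = P(Left), equating R1's and R2's payoffs gives −9q + 8 = 7q − 4 ⇒ q = 3/4.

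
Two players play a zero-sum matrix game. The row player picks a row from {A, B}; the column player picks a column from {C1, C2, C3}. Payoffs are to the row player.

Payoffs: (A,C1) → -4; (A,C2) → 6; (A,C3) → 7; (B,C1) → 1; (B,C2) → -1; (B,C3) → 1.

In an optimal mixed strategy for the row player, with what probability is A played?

1/6

Row minima: A → -4, B → -1; maximin = -1.
Column maxima: C1 → 1, C2 → 6, C3 → 7; minimax = 1.
-1 ≠ 1, so there is no saddle point; optimal play is mixed.
C3 is strictly dominated by C2 (it gives the row player strictly more in every row), so the column player never plays it.
On the remaining 2×2 (A, B vs C1, C2):
Let the row player play A with probability p. Expected payoff against C1: (-4)p + 1(1−p) = −5p + 1; against C2: 6p + (-1)(1−p) = 7p − 1.
Setting these equal: −5p + 1 = 7p − 1 ⇒ −12p = -2 ⇒ p = 1/6, and the value is (-5)·(1/6) + 1 = 1/6.
For the column player: with q = P(C1), equating A's and B's payoffs gives −10q + 6 = 2q − 1 ⇒ q = 7/12.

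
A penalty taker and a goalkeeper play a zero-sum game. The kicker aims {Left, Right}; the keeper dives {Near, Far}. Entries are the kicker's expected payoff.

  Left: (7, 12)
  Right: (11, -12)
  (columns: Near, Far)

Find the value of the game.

Row minima: Left → 7, Right → -12; maximin = 7.
Column maxima: Near → 11, Far → 12; minimax = 11.
7 ≠ 11, so there is no saddle point; optimal play is mixed.
Let the kicker play Left with probability p. Expected payoff against Near: 7p + 11(1−p) = −4p + 11; against Far: 12p + (-12)(1−p) = 24p − 12.
Setting these equal: −4p + 11 = 24p − 12 ⇒ −28p = -23 ⇒ p = 23/28, and the value is (-4)·(23/28) + 11 = 54/7.
For the keeper: with q = P(Near), equating Left's and Right's payoffs gives −5q + 12 = 23q − 12 ⇒ q = 6/7.

54/7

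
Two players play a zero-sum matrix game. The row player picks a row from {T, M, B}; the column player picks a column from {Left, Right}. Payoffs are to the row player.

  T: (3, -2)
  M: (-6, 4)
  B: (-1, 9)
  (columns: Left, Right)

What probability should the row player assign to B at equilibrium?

Row minima: T → -2, M → -6, B → -1; maximin = -1.
Column maxima: Left → 3, Right → 9; minimax = 3.
-1 ≠ 3, so there is no saddle point; optimal play is mixed.
M is strictly dominated by B, so the row player never plays it.
On the remaining 2×2 (T, B vs Left, Right):
Let the row player play T with probability p. Expected payoff against Left: 3p + (-1)(1−p) = 4p − 1; against Right: (-2)p + 9(1−p) = −11p + 9.
Setting these equal: 4p − 1 = −11p + 9 ⇒ 15p = 10 ⇒ p = 2/3, and the value is (4)·(2/3) − 1 = 5/3.
For the column player: with q = P(Left), equating T's and B's payoffs gives 5q − 2 = −10q + 9 ⇒ q = 11/15.

1/3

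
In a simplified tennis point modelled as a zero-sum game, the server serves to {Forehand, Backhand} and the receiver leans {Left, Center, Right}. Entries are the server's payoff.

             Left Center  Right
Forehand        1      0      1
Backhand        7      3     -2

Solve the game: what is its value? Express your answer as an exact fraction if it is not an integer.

1/2

Row minima: Forehand → 0, Backhand → -2; maximin = 0.
Column maxima: Left → 7, Center → 3, Right → 1; minimax = 1.
0 ≠ 1, so there is no saddle point; optimal play is mixed.
Left is strictly dominated by Center (it gives the server strictly more in every row), so the receiver never plays it.
On the remaining 2×2 (Forehand, Backhand vs Center, Right):
Let the server play Forehand with probability p. Expected payoff against Center: 0p + 3(1−p) = −3p + 3; against Right: 1p + (-2)(1−p) = 3p − 2.
Setting these equal: −3p + 3 = 3p − 2 ⇒ −6p = -5 ⇒ p = 5/6, and the value is (-3)·(5/6) + 3 = 1/2.
For the receiver: with q = P(Center), equating Forehand's and Backhand's payoffs gives −q + 1 = 5q − 2 ⇒ q = 1/2.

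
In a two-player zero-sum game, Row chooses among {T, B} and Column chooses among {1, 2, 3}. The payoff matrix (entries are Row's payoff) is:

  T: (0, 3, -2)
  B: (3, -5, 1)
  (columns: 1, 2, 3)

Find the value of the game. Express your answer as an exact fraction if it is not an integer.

Row minima: T → -2, B → -5; maximin = -2.
Column maxima: 1 → 3, 2 → 3, 3 → 1; minimax = 1.
-2 ≠ 1, so there is no saddle point; optimal play is mixed.
1 is strictly dominated by 3 (it gives Row strictly more in every row), so Column never plays it.
On the remaining 2×2 (T, B vs 2, 3):
Let Row play T with probability p. Expected payoff against 2: 3p + (-5)(1−p) = 8p − 5; against 3: (-2)p + 1(1−p) = −3p + 1.
Setting these equal: 8p − 5 = −3p + 1 ⇒ 11p = 6 ⇒ p = 6/11, and the value is (8)·(6/11) − 5 = -7/11.
For Column: with q = P(2), equating T's and B's payoffs gives 5q − 2 = −6q + 1 ⇒ q = 3/11.

-7/11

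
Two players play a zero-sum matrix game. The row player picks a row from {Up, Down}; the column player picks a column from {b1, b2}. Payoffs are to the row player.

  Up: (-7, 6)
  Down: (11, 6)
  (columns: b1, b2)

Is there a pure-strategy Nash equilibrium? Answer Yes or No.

Yes

Row minima: Up → -7, Down → 6; maximin = 6.
Column maxima: b1 → 11, b2 → 6; minimax = 6.
maximin = minimax = 6, so a saddle point exists.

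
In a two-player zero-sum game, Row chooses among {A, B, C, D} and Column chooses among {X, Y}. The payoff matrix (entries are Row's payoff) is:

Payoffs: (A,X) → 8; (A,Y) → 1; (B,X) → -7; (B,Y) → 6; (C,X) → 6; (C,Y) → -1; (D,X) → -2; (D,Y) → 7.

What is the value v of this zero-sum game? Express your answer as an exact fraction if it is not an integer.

Row minima: A → 1, B → -7, C → -1, D → -2; maximin = 1.
Column maxima: X → 8, Y → 7; minimax = 7.
1 ≠ 7, so there is no saddle point; optimal play is mixed.
B is strictly dominated by D, so Row never plays it.
C is strictly dominated by A, so Row never plays it.
On the remaining 2×2 (A, D vs X, Y):
Let Row play A with probability p. Expected payoff against X: 8p + (-2)(1−p) = 10p − 2; against Y: 1p + 7(1−p) = −6p + 7.
Setting these equal: 10p − 2 = −6p + 7 ⇒ 16p = 9 ⇒ p = 9/16, and the value is (10)·(9/16) − 2 = 29/8.
For Column: with q = P(X), equating A's and D's payoffs gives 7q + 1 = −9q + 7 ⇒ q = 3/8.

29/8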